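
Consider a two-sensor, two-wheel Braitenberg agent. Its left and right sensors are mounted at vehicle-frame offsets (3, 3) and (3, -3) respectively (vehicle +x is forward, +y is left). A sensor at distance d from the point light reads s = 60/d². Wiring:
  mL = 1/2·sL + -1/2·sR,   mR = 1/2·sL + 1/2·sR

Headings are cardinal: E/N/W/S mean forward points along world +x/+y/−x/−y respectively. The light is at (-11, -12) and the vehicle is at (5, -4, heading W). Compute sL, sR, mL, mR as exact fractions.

left sensor world pos  = (2, -7); dL² = 194
right sensor world pos = (2, -1); dR² = 290
sL = 60/194 = 30/97
sR = 60/290 = 6/29
mL = 1/2·sL + -1/2·sR = 144/2813
mR = 1/2·sL + 1/2·sR = 726/2813

30/97 6/29 144/2813 726/2813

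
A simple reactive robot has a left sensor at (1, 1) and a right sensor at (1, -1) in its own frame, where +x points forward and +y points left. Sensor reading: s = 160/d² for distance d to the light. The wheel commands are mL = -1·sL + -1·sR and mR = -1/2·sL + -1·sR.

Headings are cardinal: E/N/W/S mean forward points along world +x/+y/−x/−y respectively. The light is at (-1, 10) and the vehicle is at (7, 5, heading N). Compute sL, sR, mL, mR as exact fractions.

left sensor world pos  = (6, 6); dL² = 65
right sensor world pos = (8, 6); dR² = 97
sL = 160/65 = 32/13
sR = 160/97 = 160/97
mL = -1·sL + -1·sR = -5184/1261
mR = -1/2·sL + -1·sR = -3632/1261

32/13 160/97 -5184/1261 -3632/1261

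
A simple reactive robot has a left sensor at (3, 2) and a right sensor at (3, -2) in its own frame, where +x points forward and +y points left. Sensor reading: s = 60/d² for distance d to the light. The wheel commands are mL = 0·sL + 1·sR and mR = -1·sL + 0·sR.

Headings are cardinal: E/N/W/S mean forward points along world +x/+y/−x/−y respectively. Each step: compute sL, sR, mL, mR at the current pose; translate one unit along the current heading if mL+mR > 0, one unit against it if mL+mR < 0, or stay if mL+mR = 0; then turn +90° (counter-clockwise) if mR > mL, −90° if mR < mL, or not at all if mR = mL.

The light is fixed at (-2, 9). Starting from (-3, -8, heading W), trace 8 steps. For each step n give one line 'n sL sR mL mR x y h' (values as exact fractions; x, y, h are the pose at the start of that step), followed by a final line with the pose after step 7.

0 60/377 60/241 60/241 -60/377 -3 -8 W
1 15/53 15/49 15/49 -15/53 -4 -8 N
2 60/197 12/65 12/65 -60/197 -4 -7 E
3 30/181 30/193 30/193 -30/181 -5 -7 S
4 12/65 12/41 12/41 -12/65 -5 -6 W
5 1/3 15/37 15/37 -1/3 -6 -6 N
6 12/29 60/257 60/257 -12/29 -6 -5 E
7 30/149 30/169 30/169 -30/149 -7 -5 S
final -7 -4 W

n=0: pose=(-3,-8,W); sL=60/377, sR=60/241; mL=60/241, mR=-60/377; mL+mR=8160/90857 → advance +1; mR−mL=-37080/90857 → turn -1·90°
n=1: pose=(-4,-8,N); sL=15/53, sR=15/49; mL=15/49, mR=-15/53; mL+mR=60/2597 → advance +1; mR−mL=-1530/2597 → turn -1·90°
n=2: pose=(-4,-7,E); sL=60/197, sR=12/65; mL=12/65, mR=-60/197; mL+mR=-1536/12805 → advance -1; mR−mL=-6264/12805 → turn -1·90°
n=3: pose=(-5,-7,S); sL=30/181, sR=30/193; mL=30/193, mR=-30/181; mL+mR=-360/34933 → advance -1; mR−mL=-11220/34933 → turn -1·90°
n=4: pose=(-5,-6,W); sL=12/65, sR=12/41; mL=12/41, mR=-12/65; mL+mR=288/2665 → advance +1; mR−mL=-1272/2665 → turn -1·90°
n=5: pose=(-6,-6,N); sL=1/3, sR=15/37; mL=15/37, mR=-1/3; mL+mR=8/111 → advance +1; mR−mL=-82/111 → turn -1·90°
n=6: pose=(-6,-5,E); sL=12/29, sR=60/257; mL=60/257, mR=-12/29; mL+mR=-1344/7453 → advance -1; mR−mL=-4824/7453 → turn -1·90°
n=7: pose=(-7,-5,S); sL=30/149, sR=30/169; mL=30/169, mR=-30/149; mL+mR=-600/25181 → advance -1; mR−mL=-9540/25181 → turn -1·90°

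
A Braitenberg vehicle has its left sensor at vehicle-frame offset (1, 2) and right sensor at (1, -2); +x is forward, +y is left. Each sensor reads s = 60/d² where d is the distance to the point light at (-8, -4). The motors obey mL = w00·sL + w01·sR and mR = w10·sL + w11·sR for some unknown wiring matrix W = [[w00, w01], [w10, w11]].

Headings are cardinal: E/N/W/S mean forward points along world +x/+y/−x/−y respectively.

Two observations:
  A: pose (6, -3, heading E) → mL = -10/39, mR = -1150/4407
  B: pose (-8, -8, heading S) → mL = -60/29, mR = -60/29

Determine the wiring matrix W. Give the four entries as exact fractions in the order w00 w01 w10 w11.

obs A: pose=(6,-3,E) → sL=10/39, sR=30/113, mL=-10/39, mR=-1150/4407
obs B: pose=(-8,-8,S) → sL=60/29, sR=60/29, mL=-60/29, mR=-60/29
sensor matrix S = [[10/39, 30/113], [60/29, 60/29]]; det S = -800/42601
solve [mL_A; mL_B] = S·[w00; w01] and [mR_A; mR_B] = S·[w10; w11]:
  w00 = -1, w01 = 0, w10 = -1/2, w11 = -1/2

-1 0 -1/2 -1/2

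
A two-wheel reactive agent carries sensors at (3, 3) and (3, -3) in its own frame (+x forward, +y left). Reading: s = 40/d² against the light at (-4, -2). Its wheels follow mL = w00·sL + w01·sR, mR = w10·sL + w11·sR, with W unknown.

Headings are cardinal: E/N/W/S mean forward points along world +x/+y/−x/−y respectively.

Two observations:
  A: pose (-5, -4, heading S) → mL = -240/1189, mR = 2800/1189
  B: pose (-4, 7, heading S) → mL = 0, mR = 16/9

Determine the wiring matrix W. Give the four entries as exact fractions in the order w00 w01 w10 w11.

-1/2 1/2 1 1

obs A: pose=(-5,-4,S) → sL=40/29, sR=40/41, mL=-240/1189, mR=2800/1189
obs B: pose=(-4,7,S) → sL=8/9, sR=8/9, mL=0, mR=16/9
sensor matrix S = [[40/29, 40/41], [8/9, 8/9]]; det S = 1280/3567
solve [mL_A; mL_B] = S·[w00; w01] and [mR_A; mR_B] = S·[w10; w11]:
  w00 = -1/2, w01 = 1/2, w10 = 1, w11 = 1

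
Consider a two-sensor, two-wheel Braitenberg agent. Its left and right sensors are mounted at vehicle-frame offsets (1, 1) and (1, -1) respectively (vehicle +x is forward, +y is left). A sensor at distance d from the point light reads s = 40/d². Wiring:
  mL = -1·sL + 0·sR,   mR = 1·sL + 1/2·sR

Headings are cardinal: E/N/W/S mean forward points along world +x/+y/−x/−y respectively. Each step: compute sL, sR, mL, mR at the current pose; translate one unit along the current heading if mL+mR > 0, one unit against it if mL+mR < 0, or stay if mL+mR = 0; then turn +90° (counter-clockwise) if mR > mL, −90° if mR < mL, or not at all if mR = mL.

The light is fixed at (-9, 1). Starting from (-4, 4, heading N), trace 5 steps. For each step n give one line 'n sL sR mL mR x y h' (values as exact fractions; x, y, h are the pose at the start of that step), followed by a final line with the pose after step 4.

0 5/4 10/13 -5/4 85/52 -4 4 N
1 8/5 40/41 -8/5 428/205 -4 5 W
2 20/17 20/9 -20/17 350/153 -5 5 S
3 40/41 40/29 -40/41 1980/1189 -5 4 E
4 5/4 10/13 -5/4 85/52 -4 4 N
final -4 5 W

n=0: pose=(-4,4,N); sL=5/4, sR=10/13; mL=-5/4, mR=85/52; mL+mR=5/13 → advance +1; mR−mL=75/26 → turn +1·90°
n=1: pose=(-4,5,W); sL=8/5, sR=40/41; mL=-8/5, mR=428/205; mL+mR=20/41 → advance +1; mR−mL=756/205 → turn +1·90°
n=2: pose=(-5,5,S); sL=20/17, sR=20/9; mL=-20/17, mR=350/153; mL+mR=10/9 → advance +1; mR−mL=530/153 → turn +1·90°
n=3: pose=(-5,4,E); sL=40/41, sR=40/29; mL=-40/41, mR=1980/1189; mL+mR=20/29 → advance +1; mR−mL=3140/1189 → turn +1·90°
n=4: pose=(-4,4,N); sL=5/4, sR=10/13; mL=-5/4, mR=85/52; mL+mR=5/13 → advance +1; mR−mL=75/26 → turn +1·90°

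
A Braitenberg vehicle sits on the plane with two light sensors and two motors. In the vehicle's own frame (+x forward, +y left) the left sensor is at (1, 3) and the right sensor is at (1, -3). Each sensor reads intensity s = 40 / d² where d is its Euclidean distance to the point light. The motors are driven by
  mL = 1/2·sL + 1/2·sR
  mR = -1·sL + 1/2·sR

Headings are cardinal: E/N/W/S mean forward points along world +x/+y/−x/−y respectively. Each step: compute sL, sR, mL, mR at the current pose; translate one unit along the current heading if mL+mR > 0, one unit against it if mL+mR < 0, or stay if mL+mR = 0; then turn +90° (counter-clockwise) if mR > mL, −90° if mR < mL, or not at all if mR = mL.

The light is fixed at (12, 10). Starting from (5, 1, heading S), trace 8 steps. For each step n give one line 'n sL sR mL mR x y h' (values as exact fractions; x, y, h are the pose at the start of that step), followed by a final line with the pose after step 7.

0 10/29 1/5 79/290 -71/290 5 1 S
1 40/233 40/113 6920/26329 140/26329 5 0 W
2 20/101 20/53 1540/5353 -50/5353 4 0 N
3 8/17 40/193 1112/3281 -1204/3281 4 1 E
4 5/17 10/61 475/2074 -220/1037 3 1 S
5 40/269 40/149 8360/40081 -580/40081 3 0 W
6 4/25 4/13 76/325 -2/325 2 0 N
7 40/117 8/45 152/585 -148/585 2 1 E
final 3 1 S

n=0: pose=(5,1,S); sL=10/29, sR=1/5; mL=79/290, mR=-71/290; mL+mR=4/145 → advance +1; mR−mL=-15/29 → turn -1·90°
n=1: pose=(5,0,W); sL=40/233, sR=40/113; mL=6920/26329, mR=140/26329; mL+mR=7060/26329 → advance +1; mR−mL=-60/233 → turn -1·90°
n=2: pose=(4,0,N); sL=20/101, sR=20/53; mL=1540/5353, mR=-50/5353; mL+mR=1490/5353 → advance +1; mR−mL=-30/101 → turn -1·90°
n=3: pose=(4,1,E); sL=8/17, sR=40/193; mL=1112/3281, mR=-1204/3281; mL+mR=-92/3281 → advance -1; mR−mL=-12/17 → turn -1·90°
n=4: pose=(3,1,S); sL=5/17, sR=10/61; mL=475/2074, mR=-220/1037; mL+mR=35/2074 → advance +1; mR−mL=-15/34 → turn -1·90°
n=5: pose=(3,0,W); sL=40/269, sR=40/149; mL=8360/40081, mR=-580/40081; mL+mR=7780/40081 → advance +1; mR−mL=-60/269 → turn -1·90°
n=6: pose=(2,0,N); sL=4/25, sR=4/13; mL=76/325, mR=-2/325; mL+mR=74/325 → advance +1; mR−mL=-6/25 → turn -1·90°
n=7: pose=(2,1,E); sL=40/117, sR=8/45; mL=152/585, mR=-148/585; mL+mR=4/585 → advance +1; mR−mL=-20/39 → turn -1·90°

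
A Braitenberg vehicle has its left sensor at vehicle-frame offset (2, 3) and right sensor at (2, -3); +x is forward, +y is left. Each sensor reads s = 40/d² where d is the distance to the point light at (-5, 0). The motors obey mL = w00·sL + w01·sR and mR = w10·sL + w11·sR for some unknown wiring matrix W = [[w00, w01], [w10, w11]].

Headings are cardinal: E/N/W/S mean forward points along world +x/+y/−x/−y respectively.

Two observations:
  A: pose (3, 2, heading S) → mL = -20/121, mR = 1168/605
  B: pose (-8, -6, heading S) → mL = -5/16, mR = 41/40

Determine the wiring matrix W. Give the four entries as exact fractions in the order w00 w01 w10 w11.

-1/2 0 1 1

obs A: pose=(3,2,S) → sL=40/121, sR=8/5, mL=-20/121, mR=1168/605
obs B: pose=(-8,-6,S) → sL=5/8, sR=2/5, mL=-5/16, mR=41/40
sensor matrix S = [[40/121, 8/5], [5/8, 2/5]]; det S = -105/121
solve [mL_A; mL_B] = S·[w00; w01] and [mR_A; mR_B] = S·[w10; w11]:
  w00 = -1/2, w01 = 0, w10 = 1, w11 = 1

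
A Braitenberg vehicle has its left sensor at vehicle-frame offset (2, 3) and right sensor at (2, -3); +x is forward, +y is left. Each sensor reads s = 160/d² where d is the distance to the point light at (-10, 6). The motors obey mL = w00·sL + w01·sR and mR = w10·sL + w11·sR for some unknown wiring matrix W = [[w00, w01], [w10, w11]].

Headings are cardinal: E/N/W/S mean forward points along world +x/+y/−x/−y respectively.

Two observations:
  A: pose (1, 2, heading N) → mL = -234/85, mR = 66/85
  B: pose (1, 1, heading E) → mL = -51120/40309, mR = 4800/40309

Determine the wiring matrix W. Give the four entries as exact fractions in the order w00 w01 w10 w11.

-1 -1/2 1/2 -1/2

obs A: pose=(1,2,N) → sL=40/17, sR=4/5, mL=-234/85, mR=66/85
obs B: pose=(1,1,E) → sL=160/173, sR=160/233, mL=-51120/40309, mR=4800/40309
sensor matrix S = [[40/17, 4/5], [160/173, 160/233]]; det S = 600192/685253
solve [mL_A; mL_B] = S·[w00; w01] and [mR_A; mR_B] = S·[w10; w11]:
  w00 = -1, w01 = -1/2, w10 = 1/2, w11 = -1/2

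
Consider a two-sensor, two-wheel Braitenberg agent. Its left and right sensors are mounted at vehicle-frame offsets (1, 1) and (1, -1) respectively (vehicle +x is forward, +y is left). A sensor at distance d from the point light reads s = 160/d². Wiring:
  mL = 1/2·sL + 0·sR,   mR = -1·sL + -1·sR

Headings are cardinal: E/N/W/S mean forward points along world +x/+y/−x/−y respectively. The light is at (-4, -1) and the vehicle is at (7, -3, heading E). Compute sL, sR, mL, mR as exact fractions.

32/29 160/153 16/29 -9536/4437

left sensor world pos  = (8, -2); dL² = 145
right sensor world pos = (8, -4); dR² = 153
sL = 160/145 = 32/29
sR = 160/153 = 160/153
mL = 1/2·sL + 0·sR = 16/29
mR = -1·sL + -1·sR = -9536/4437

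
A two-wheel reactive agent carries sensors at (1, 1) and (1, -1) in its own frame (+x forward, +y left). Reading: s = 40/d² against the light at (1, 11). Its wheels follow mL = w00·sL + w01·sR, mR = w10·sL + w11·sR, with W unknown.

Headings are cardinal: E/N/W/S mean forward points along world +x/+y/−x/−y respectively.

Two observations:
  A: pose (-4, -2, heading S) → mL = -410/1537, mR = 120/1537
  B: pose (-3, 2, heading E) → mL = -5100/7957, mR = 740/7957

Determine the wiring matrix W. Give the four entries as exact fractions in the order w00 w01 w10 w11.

obs A: pose=(-4,-2,S) → sL=10/53, sR=5/29, mL=-410/1537, mR=120/1537
obs B: pose=(-3,2,E) → sL=40/73, sR=40/109, mL=-5100/7957, mR=740/7957
sensor matrix S = [[10/53, 5/29], [40/73, 40/109]]; det S = -308600/12229909
solve [mL_A; mL_B] = S·[w00; w01] and [mR_A; mR_B] = S·[w10; w11]:
  w00 = -1/2, w01 = -1, w10 = -1/2, w11 = 1

-1/2 -1 -1/2 1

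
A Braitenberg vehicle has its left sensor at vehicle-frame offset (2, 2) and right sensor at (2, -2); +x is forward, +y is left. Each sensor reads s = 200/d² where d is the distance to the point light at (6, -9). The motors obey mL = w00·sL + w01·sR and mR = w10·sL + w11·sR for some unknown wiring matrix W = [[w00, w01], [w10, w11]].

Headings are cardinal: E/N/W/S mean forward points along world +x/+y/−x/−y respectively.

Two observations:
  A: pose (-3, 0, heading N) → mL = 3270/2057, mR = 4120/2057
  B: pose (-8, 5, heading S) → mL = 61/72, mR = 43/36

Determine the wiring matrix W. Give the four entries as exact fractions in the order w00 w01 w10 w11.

obs A: pose=(-3,0,N) → sL=100/121, sR=20/17, mL=3270/2057, mR=4120/2057
obs B: pose=(-8,5,S) → sL=25/36, sR=1/2, mL=61/72, mR=43/36
sensor matrix S = [[100/121, 20/17], [25/36, 1/2]]; det S = -7475/18513
solve [mL_A; mL_B] = S·[w00; w01] and [mR_A; mR_B] = S·[w10; w11]:
  w00 = 1/2, w01 = 1, w10 = 1, w11 = 1

1/2 1 1 1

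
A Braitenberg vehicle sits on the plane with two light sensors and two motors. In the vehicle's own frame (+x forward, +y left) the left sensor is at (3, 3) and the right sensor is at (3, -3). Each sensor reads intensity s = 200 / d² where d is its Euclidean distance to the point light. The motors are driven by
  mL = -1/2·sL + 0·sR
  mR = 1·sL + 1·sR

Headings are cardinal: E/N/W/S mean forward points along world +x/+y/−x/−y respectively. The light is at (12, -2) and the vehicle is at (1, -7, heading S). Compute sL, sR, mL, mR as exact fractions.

left sensor world pos  = (4, -10); dL² = 128
right sensor world pos = (-2, -10); dR² = 260
sL = 200/128 = 25/16
sR = 200/260 = 10/13
mL = -1/2·sL + 0·sR = -25/32
mR = 1·sL + 1·sR = 485/208

25/16 10/13 -25/32 485/208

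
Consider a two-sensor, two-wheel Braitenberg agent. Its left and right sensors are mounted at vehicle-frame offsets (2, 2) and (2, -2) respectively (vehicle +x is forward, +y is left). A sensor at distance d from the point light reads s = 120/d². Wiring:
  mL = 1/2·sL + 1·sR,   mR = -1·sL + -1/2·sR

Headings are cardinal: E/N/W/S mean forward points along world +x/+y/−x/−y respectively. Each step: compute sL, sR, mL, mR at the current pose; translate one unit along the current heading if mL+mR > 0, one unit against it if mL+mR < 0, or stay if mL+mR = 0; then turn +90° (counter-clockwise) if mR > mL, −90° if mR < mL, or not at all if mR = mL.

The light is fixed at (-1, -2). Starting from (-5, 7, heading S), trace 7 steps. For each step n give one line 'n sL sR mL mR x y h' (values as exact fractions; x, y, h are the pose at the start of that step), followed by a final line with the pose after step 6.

n=0: pose=(-5,7,S); sL=120/53, sR=24/17; mL=2292/901, mR=-2676/901; mL+mR=-384/901 → advance -1; mR−mL=-4968/901 → turn -1·90°
n=1: pose=(-5,8,W); sL=6/5, sR=2/3; mL=19/15, mR=-23/15; mL+mR=-4/15 → advance -1; mR−mL=-14/5 → turn -1·90°
n=2: pose=(-4,8,N); sL=120/169, sR=24/29; mL=5796/4901, mR=-5508/4901; mL+mR=288/4901 → advance +1; mR−mL=-11304/4901 → turn -1·90°
n=3: pose=(-4,9,E); sL=12/17, sR=60/41; mL=1266/697, mR=-1002/697; mL+mR=264/697 → advance +1; mR−mL=-2268/697 → turn -1·90°
n=4: pose=(-3,9,S); sL=40/27, sR=120/97; mL=5180/2619, mR=-5500/2619; mL+mR=-320/2619 → advance -1; mR−mL=-3560/873 → turn -1·90°
n=5: pose=(-3,10,W); sL=30/29, sR=30/53; mL=1665/1537, mR=-2025/1537; mL+mR=-360/1537 → advance -1; mR−mL=-3690/1537 → turn -1·90°
n=6: pose=(-2,10,N); sL=24/41, sR=120/197; mL=7284/8077, mR=-7188/8077; mL+mR=96/8077 → advance +1; mR−mL=-14472/8077 → turn -1·90°

0 120/53 24/17 2292/901 -2676/901 -5 7 S
1 6/5 2/3 19/15 -23/15 -5 8 W
2 120/169 24/29 5796/4901 -5508/4901 -4 8 N
3 12/17 60/41 1266/697 -1002/697 -4 9 E
4 40/27 120/97 5180/2619 -5500/2619 -3 9 S
5 30/29 30/53 1665/1537 -2025/1537 -3 10 W
6 24/41 120/197 7284/8077 -7188/8077 -2 10 N
final -2 11 E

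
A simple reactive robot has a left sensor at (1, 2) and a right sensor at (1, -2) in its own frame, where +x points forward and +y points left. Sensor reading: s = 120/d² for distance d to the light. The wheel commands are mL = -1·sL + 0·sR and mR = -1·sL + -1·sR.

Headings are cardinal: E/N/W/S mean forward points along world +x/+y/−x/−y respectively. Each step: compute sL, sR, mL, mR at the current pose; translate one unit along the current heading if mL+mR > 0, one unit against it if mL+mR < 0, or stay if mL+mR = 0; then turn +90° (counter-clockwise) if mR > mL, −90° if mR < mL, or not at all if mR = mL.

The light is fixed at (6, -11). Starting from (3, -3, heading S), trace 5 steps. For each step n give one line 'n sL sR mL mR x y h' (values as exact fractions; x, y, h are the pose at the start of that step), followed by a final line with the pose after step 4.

0 12/5 60/37 -12/5 -744/185 3 -3 S
1 24/13 120/137 -24/13 -4848/1781 3 -2 W
2 30/29 6/5 -30/29 -324/145 4 -2 N
3 120/101 120/37 -120/101 -16560/3737 4 -3 E
4 12/5 60/37 -12/5 -744/185 3 -3 S
final 3 -2 W

n=0: pose=(3,-3,S); sL=12/5, sR=60/37; mL=-12/5, mR=-744/185; mL+mR=-1188/185 → advance -1; mR−mL=-60/37 → turn -1·90°
n=1: pose=(3,-2,W); sL=24/13, sR=120/137; mL=-24/13, mR=-4848/1781; mL+mR=-8136/1781 → advance -1; mR−mL=-120/137 → turn -1·90°
n=2: pose=(4,-2,N); sL=30/29, sR=6/5; mL=-30/29, mR=-324/145; mL+mR=-474/145 → advance -1; mR−mL=-6/5 → turn -1·90°
n=3: pose=(4,-3,E); sL=120/101, sR=120/37; mL=-120/101, mR=-16560/3737; mL+mR=-21000/3737 → advance -1; mR−mL=-120/37 → turn -1·90°
n=4: pose=(3,-3,S); sL=12/5, sR=60/37; mL=-12/5, mR=-744/185; mL+mR=-1188/185 → advance -1; mR−mL=-60/37 → turn -1·90°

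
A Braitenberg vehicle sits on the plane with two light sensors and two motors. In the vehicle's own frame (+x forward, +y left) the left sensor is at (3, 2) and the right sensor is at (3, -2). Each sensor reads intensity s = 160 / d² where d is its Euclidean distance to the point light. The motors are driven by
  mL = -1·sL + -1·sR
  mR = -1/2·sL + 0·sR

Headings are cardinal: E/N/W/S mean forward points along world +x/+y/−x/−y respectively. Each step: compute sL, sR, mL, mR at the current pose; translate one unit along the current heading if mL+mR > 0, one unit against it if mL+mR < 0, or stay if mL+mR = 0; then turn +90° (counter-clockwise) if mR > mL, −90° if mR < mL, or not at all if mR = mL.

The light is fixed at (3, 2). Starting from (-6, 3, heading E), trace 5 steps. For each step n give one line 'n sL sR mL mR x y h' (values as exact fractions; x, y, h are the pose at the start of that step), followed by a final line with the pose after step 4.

0 32/9 160/37 -2624/333 -16/9 -6 3 E
1 1 2 -3 -1/2 -7 3 N
2 160/173 160/173 -320/173 -80/173 -7 2 W
3 80/29 16/13 -1504/377 -40/29 -6 2 S
4 32/9 160/37 -2624/333 -16/9 -6 3 E
final -7 3 N

n=0: pose=(-6,3,E); sL=32/9, sR=160/37; mL=-2624/333, mR=-16/9; mL+mR=-1072/111 → advance -1; mR−mL=2032/333 → turn +1·90°
n=1: pose=(-7,3,N); sL=1, sR=2; mL=-3, mR=-1/2; mL+mR=-7/2 → advance -1; mR−mL=5/2 → turn +1·90°
n=2: pose=(-7,2,W); sL=160/173, sR=160/173; mL=-320/173, mR=-80/173; mL+mR=-400/173 → advance -1; mR−mL=240/173 → turn +1·90°
n=3: pose=(-6,2,S); sL=80/29, sR=16/13; mL=-1504/377, mR=-40/29; mL+mR=-2024/377 → advance -1; mR−mL=984/377 → turn +1·90°
n=4: pose=(-6,3,E); sL=32/9, sR=160/37; mL=-2624/333, mR=-16/9; mL+mR=-1072/111 → advance -1; mR−mL=2032/333 → turn +1·90°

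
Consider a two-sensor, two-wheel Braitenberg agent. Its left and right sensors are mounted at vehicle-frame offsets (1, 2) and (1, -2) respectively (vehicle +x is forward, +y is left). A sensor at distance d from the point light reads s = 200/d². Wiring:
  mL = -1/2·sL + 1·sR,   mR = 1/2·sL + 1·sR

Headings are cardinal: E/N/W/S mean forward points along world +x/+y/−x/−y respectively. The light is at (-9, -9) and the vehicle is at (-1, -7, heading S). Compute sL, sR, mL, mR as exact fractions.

left sensor world pos  = (1, -8); dL² = 101
right sensor world pos = (-3, -8); dR² = 37
sL = 200/101 = 200/101
sR = 200/37 = 200/37
mL = -1/2·sL + 1·sR = 16500/3737
mR = 1/2·sL + 1·sR = 23900/3737

200/101 200/37 16500/3737 23900/3737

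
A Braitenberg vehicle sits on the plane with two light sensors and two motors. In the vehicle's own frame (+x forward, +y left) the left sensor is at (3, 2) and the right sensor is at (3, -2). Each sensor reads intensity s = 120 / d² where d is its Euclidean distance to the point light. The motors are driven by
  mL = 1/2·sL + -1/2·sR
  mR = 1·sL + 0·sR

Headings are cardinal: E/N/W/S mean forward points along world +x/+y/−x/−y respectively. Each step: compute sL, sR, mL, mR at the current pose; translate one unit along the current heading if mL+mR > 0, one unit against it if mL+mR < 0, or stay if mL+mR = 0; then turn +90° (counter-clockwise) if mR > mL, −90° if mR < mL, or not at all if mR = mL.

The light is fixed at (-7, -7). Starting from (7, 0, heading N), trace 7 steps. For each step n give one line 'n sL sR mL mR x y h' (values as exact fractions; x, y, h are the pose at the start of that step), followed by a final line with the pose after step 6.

n=0: pose=(7,0,N); sL=30/61, sR=30/89; mL=420/5429, mR=30/61; mL+mR=3090/5429 → advance +1; mR−mL=2250/5429 → turn +1·90°
n=1: pose=(7,1,W); sL=120/157, sR=120/221; mL=3840/34697, mR=120/157; mL+mR=30360/34697 → advance +1; mR−mL=22680/34697 → turn +1·90°
n=2: pose=(6,1,S); sL=12/25, sR=60/73; mL=-312/1825, mR=12/25; mL+mR=564/1825 → advance +1; mR−mL=1188/1825 → turn +1·90°
n=3: pose=(6,0,E); sL=120/337, sR=120/281; mL=-3360/94697, mR=120/337; mL+mR=30360/94697 → advance +1; mR−mL=37080/94697 → turn +1·90°
n=4: pose=(7,0,N); sL=30/61, sR=30/89; mL=420/5429, mR=30/61; mL+mR=3090/5429 → advance +1; mR−mL=2250/5429 → turn +1·90°
n=5: pose=(7,1,W); sL=120/157, sR=120/221; mL=3840/34697, mR=120/157; mL+mR=30360/34697 → advance +1; mR−mL=22680/34697 → turn +1·90°
n=6: pose=(6,1,S); sL=12/25, sR=60/73; mL=-312/1825, mR=12/25; mL+mR=564/1825 → advance +1; mR−mL=1188/1825 → turn +1·90°

0 30/61 30/89 420/5429 30/61 7 0 N
1 120/157 120/221 3840/34697 120/157 7 1 W
2 12/25 60/73 -312/1825 12/25 6 1 S
3 120/337 120/281 -3360/94697 120/337 6 0 E
4 30/61 30/89 420/5429 30/61 7 0 N
5 120/157 120/221 3840/34697 120/157 7 1 W
6 12/25 60/73 -312/1825 12/25 6 1 S
final 6 0 E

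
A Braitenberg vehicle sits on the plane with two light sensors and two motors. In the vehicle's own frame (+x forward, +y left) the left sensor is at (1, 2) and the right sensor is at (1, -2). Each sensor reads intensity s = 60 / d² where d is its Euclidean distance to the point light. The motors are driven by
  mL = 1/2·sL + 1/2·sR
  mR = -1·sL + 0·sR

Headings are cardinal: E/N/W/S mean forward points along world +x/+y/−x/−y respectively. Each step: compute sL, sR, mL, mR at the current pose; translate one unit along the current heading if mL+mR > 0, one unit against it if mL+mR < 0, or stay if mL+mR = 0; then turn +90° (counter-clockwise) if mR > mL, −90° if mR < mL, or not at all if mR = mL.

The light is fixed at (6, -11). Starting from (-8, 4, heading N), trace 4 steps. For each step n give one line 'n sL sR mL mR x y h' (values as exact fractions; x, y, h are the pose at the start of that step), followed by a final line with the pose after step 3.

0 15/128 3/20 171/1280 -15/128 -8 4 N
1 60/493 12/73 5148/35989 -60/493 -8 5 E
2 30/173 2/15 398/2595 -30/173 -7 5 S
3 60/421 60/557 29340/234497 -60/421 -7 6 W
final -6 6 N

n=0: pose=(-8,4,N); sL=15/128, sR=3/20; mL=171/1280, mR=-15/128; mL+mR=21/1280 → advance +1; mR−mL=-321/1280 → turn -1·90°
n=1: pose=(-8,5,E); sL=60/493, sR=12/73; mL=5148/35989, mR=-60/493; mL+mR=768/35989 → advance +1; mR−mL=-9528/35989 → turn -1·90°
n=2: pose=(-7,5,S); sL=30/173, sR=2/15; mL=398/2595, mR=-30/173; mL+mR=-52/2595 → advance -1; mR−mL=-848/2595 → turn -1·90°
n=3: pose=(-7,6,W); sL=60/421, sR=60/557; mL=29340/234497, mR=-60/421; mL+mR=-4080/234497 → advance -1; mR−mL=-62760/234497 → turn -1·90°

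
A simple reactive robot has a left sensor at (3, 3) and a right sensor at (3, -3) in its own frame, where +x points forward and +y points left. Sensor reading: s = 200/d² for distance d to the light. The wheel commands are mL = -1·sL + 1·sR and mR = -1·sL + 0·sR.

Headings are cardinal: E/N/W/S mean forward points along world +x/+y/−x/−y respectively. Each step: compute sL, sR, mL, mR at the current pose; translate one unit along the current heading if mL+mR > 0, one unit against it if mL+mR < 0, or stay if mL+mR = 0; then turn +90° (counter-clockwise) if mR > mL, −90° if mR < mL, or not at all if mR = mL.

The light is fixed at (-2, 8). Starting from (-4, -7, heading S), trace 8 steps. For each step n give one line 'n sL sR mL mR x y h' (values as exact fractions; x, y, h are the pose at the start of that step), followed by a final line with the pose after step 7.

0 8/13 200/349 -192/4537 -8/13 -4 -7 S
1 100/157 100/73 8400/11461 -100/157 -4 -6 W
2 200/157 200/121 7200/18997 -200/157 -5 -6 N
3 25/18 50/81 -125/162 -25/18 -5 -7 E
4 8/13 200/373 -384/4849 -8/13 -6 -7 S
5 100/169 20/17 1680/2873 -100/169 -6 -6 W
6 200/157 200/121 7200/18997 -200/157 -5 -6 N
7 25/18 50/81 -125/162 -25/18 -5 -7 E
final -6 -7 S

n=0: pose=(-4,-7,S); sL=8/13, sR=200/349; mL=-192/4537, mR=-8/13; mL+mR=-2984/4537 → advance -1; mR−mL=-200/349 → turn -1·90°
n=1: pose=(-4,-6,W); sL=100/157, sR=100/73; mL=8400/11461, mR=-100/157; mL+mR=1100/11461 → advance +1; mR−mL=-100/73 → turn -1·90°
n=2: pose=(-5,-6,N); sL=200/157, sR=200/121; mL=7200/18997, mR=-200/157; mL+mR=-17000/18997 → advance -1; mR−mL=-200/121 → turn -1·90°
n=3: pose=(-5,-7,E); sL=25/18, sR=50/81; mL=-125/162, mR=-25/18; mL+mR=-175/81 → advance -1; mR−mL=-50/81 → turn -1·90°
n=4: pose=(-6,-7,S); sL=8/13, sR=200/373; mL=-384/4849, mR=-8/13; mL+mR=-3368/4849 → advance -1; mR−mL=-200/373 → turn -1·90°
n=5: pose=(-6,-6,W); sL=100/169, sR=20/17; mL=1680/2873, mR=-100/169; mL+mR=-20/2873 → advance -1; mR−mL=-20/17 → turn -1·90°
n=6: pose=(-5,-6,N); sL=200/157, sR=200/121; mL=7200/18997, mR=-200/157; mL+mR=-17000/18997 → advance -1; mR−mL=-200/121 → turn -1·90°
n=7: pose=(-5,-7,E); sL=25/18, sR=50/81; mL=-125/162, mR=-25/18; mL+mR=-175/81 → advance -1; mR−mL=-50/81 → turn -1·90°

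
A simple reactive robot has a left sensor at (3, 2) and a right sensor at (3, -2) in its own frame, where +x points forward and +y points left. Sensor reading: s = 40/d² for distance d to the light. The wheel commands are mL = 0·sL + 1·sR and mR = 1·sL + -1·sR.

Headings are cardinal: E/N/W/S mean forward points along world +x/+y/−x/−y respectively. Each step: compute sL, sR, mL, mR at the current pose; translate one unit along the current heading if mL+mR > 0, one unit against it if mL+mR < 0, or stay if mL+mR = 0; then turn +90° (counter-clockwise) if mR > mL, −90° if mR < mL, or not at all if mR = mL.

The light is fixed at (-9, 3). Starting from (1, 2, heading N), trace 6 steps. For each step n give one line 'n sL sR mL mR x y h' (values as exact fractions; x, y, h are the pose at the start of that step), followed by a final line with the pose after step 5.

n=0: pose=(1,2,N); sL=10/17, sR=10/37; mL=10/37, mR=200/629; mL+mR=10/17 → advance +1; mR−mL=30/629 → turn +1·90°
n=1: pose=(1,3,W); sL=40/53, sR=40/53; mL=40/53, mR=0; mL+mR=40/53 → advance +1; mR−mL=-40/53 → turn -1·90°
n=2: pose=(0,3,N); sL=20/29, sR=4/13; mL=4/13, mR=144/377; mL+mR=20/29 → advance +1; mR−mL=28/377 → turn +1·90°
n=3: pose=(0,4,W); sL=40/37, sR=8/9; mL=8/9, mR=64/333; mL+mR=40/37 → advance +1; mR−mL=-232/333 → turn -1·90°
n=4: pose=(-1,4,N); sL=10/13, sR=10/29; mL=10/29, mR=160/377; mL+mR=10/13 → advance +1; mR−mL=30/377 → turn +1·90°
n=5: pose=(-1,5,W); sL=8/5, sR=40/41; mL=40/41, mR=128/205; mL+mR=8/5 → advance +1; mR−mL=-72/205 → turn -1·90°

0 10/17 10/37 10/37 200/629 1 2 N
1 40/53 40/53 40/53 0 1 3 W
2 20/29 4/13 4/13 144/377 0 3 N
3 40/37 8/9 8/9 64/333 0 4 W
4 10/13 10/29 10/29 160/377 -1 4 N
5 8/5 40/41 40/41 128/205 -1 5 W
final -2 5 N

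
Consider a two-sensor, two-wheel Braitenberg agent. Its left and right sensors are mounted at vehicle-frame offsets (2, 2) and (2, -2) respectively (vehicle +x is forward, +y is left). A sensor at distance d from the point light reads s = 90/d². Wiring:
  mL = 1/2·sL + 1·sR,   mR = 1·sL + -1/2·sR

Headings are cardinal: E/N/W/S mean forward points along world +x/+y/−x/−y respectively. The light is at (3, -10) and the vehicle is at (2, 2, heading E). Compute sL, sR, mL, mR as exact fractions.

left sensor world pos  = (4, 4); dL² = 197
right sensor world pos = (4, 0); dR² = 101
sL = 90/197 = 90/197
sR = 90/101 = 90/101
mL = 1/2·sL + 1·sR = 22275/19897
mR = 1·sL + -1/2·sR = 225/19897

90/197 90/101 22275/19897 225/19897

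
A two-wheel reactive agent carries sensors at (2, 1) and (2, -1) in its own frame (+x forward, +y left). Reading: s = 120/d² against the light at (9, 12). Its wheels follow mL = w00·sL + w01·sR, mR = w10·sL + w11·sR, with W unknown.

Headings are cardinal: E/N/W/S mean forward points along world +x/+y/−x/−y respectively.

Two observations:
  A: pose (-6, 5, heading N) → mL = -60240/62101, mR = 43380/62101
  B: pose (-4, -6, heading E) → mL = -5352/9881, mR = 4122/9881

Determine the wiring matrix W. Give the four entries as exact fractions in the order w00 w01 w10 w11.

obs A: pose=(-6,5,N) → sL=120/281, sR=120/221, mL=-60240/62101, mR=43380/62101
obs B: pose=(-4,-6,E) → sL=12/41, sR=60/241, mL=-5352/9881, mR=4122/9881
sensor matrix S = [[120/281, 120/221], [12/41, 60/241]]; det S = -32279040/613619981
solve [mL_A; mL_B] = S·[w00; w01] and [mR_A; mR_B] = S·[w10; w11]:
  w00 = -1, w01 = -1, w10 = 1, w11 = 1/2

-1 -1 1 1/2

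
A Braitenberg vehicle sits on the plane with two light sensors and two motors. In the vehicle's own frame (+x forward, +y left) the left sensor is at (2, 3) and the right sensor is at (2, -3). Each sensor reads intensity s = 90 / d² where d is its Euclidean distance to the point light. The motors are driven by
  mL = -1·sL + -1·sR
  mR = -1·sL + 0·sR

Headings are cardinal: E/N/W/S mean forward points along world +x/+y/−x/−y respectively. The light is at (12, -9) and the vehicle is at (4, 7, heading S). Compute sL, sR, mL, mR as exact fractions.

left sensor world pos  = (7, 5); dL² = 221
right sensor world pos = (1, 5); dR² = 317
sL = 90/221 = 90/221
sR = 90/317 = 90/317
mL = -1·sL + -1·sR = -48420/70057
mR = -1·sL + 0·sR = -90/221

90/221 90/317 -48420/70057 -90/221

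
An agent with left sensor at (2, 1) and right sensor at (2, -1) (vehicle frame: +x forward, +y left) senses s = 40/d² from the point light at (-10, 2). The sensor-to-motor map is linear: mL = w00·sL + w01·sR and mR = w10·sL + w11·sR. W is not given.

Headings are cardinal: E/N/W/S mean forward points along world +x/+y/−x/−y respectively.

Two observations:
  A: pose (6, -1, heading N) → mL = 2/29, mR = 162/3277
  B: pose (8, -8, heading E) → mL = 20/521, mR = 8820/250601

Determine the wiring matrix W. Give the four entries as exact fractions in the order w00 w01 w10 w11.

0 1/2 -1/2 1

obs A: pose=(6,-1,N) → sL=20/113, sR=4/29, mL=2/29, mR=162/3277
obs B: pose=(8,-8,E) → sL=40/481, sR=40/521, mL=20/521, mR=8820/250601
sensor matrix S = [[20/113, 4/29], [40/481, 40/521]]; det S = 1739520/821219477
solve [mL_A; mL_B] = S·[w00; w01] and [mR_A; mR_B] = S·[w10; w11]:
  w00 = 0, w01 = 1/2, w10 = -1/2, w11 = 1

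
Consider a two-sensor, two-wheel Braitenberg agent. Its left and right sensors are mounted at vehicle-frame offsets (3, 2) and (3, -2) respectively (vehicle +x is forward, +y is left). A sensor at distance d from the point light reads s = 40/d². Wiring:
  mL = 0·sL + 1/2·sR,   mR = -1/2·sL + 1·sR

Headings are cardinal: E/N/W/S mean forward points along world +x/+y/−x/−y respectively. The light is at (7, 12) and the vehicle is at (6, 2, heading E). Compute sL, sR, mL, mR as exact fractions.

left sensor world pos  = (9, 4); dL² = 68
right sensor world pos = (9, 0); dR² = 148
sL = 40/68 = 10/17
sR = 40/148 = 10/37
mL = 0·sL + 1/2·sR = 5/37
mR = -1/2·sL + 1·sR = -15/629

10/17 10/37 5/37 -15/629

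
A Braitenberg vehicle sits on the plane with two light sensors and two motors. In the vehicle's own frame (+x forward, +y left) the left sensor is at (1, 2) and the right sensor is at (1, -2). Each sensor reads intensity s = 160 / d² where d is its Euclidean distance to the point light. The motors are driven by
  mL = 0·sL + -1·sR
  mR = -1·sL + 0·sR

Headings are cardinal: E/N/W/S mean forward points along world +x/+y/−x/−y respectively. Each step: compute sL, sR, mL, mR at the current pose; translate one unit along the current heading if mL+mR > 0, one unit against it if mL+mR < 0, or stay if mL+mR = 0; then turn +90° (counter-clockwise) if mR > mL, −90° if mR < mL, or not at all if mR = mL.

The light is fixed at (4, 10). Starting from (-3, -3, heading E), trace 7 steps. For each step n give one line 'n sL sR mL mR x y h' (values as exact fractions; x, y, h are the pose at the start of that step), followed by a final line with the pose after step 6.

n=0: pose=(-3,-3,E); sL=160/157, sR=160/261; mL=-160/261, mR=-160/157; mL+mR=-66880/40977 → advance -1; mR−mL=-16640/40977 → turn -1·90°
n=1: pose=(-4,-3,S); sL=20/29, sR=20/37; mL=-20/37, mR=-20/29; mL+mR=-1320/1073 → advance -1; mR−mL=-160/1073 → turn -1·90°
n=2: pose=(-4,-2,W); sL=160/277, sR=160/181; mL=-160/181, mR=-160/277; mL+mR=-73280/50137 → advance -1; mR−mL=15360/50137 → turn +1·90°
n=3: pose=(-3,-2,S); sL=80/97, sR=16/25; mL=-16/25, mR=-80/97; mL+mR=-3552/2425 → advance -1; mR−mL=-448/2425 → turn -1·90°
n=4: pose=(-3,-1,W); sL=160/233, sR=32/29; mL=-32/29, mR=-160/233; mL+mR=-12096/6757 → advance -1; mR−mL=2816/6757 → turn +1·90°
n=5: pose=(-2,-1,S); sL=1, sR=10/13; mL=-10/13, mR=-1; mL+mR=-23/13 → advance -1; mR−mL=-3/13 → turn -1·90°
n=6: pose=(-2,0,W); sL=160/193, sR=160/113; mL=-160/113, mR=-160/193; mL+mR=-48960/21809 → advance -1; mR−mL=12800/21809 → turn +1·90°

0 160/157 160/261 -160/261 -160/157 -3 -3 E
1 20/29 20/37 -20/37 -20/29 -4 -3 S
2 160/277 160/181 -160/181 -160/277 -4 -2 W
3 80/97 16/25 -16/25 -80/97 -3 -2 S
4 160/233 32/29 -32/29 -160/233 -3 -1 W
5 1 10/13 -10/13 -1 -2 -1 S
6 160/193 160/113 -160/113 -160/193 -2 0 W
final -1 0 S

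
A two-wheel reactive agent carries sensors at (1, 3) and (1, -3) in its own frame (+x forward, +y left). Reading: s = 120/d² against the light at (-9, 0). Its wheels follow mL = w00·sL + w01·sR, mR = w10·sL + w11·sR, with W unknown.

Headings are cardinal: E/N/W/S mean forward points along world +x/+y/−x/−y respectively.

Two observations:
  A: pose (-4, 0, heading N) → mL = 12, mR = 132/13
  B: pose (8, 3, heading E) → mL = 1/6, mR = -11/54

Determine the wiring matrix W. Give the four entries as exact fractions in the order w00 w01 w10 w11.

obs A: pose=(-4,0,N) → sL=24, sR=24/13, mL=12, mR=132/13
obs B: pose=(8,3,E) → sL=1/3, sR=10/27, mL=1/6, mR=-11/54
sensor matrix S = [[24, 24/13], [1/3, 10/27]]; det S = 968/117
solve [mL_A; mL_B] = S·[w00; w01] and [mR_A; mR_B] = S·[w10; w11]:
  w00 = 1/2, w01 = 0, w10 = 1/2, w11 = -1

1/2 0 1/2 -1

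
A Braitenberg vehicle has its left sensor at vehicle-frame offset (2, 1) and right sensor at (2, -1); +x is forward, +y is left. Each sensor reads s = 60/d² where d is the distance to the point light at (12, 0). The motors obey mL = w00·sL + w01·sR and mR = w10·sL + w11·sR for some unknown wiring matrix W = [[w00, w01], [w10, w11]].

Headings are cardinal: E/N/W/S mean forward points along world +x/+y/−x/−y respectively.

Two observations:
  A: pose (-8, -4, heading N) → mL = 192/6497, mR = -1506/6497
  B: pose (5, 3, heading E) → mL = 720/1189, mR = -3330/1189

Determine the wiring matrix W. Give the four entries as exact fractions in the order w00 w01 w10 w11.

obs A: pose=(-8,-4,N) → sL=12/89, sR=12/73, mL=192/6497, mR=-1506/6497
obs B: pose=(5,3,E) → sL=60/41, sR=60/29, mL=720/1189, mR=-3330/1189
sensor matrix S = [[12/89, 12/73], [60/41, 60/29]]; det S = 296640/7724933
solve [mL_A; mL_B] = S·[w00; w01] and [mR_A; mR_B] = S·[w10; w11]:
  w00 = -1, w01 = 1, w10 = -1/2, w11 = -1

-1 1 -1/2 -1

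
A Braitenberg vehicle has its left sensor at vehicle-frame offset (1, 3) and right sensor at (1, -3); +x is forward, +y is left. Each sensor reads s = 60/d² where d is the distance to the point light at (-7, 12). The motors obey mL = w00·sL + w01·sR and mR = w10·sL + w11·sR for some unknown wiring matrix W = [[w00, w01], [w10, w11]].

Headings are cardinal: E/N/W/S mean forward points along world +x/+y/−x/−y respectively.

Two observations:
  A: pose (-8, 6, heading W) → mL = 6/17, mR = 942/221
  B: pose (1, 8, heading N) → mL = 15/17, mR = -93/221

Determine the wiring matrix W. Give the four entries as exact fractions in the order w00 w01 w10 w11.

1/2 0 -1/2 1

obs A: pose=(-8,6,W) → sL=12/17, sR=60/13, mL=6/17, mR=942/221
obs B: pose=(1,8,N) → sL=30/17, sR=6/13, mL=15/17, mR=-93/221
sensor matrix S = [[12/17, 60/13], [30/17, 6/13]]; det S = -1728/221
solve [mL_A; mL_B] = S·[w00; w01] and [mR_A; mR_B] = S·[w10; w11]:
  w00 = 1/2, w01 = 0, w10 = -1/2, w11 = 1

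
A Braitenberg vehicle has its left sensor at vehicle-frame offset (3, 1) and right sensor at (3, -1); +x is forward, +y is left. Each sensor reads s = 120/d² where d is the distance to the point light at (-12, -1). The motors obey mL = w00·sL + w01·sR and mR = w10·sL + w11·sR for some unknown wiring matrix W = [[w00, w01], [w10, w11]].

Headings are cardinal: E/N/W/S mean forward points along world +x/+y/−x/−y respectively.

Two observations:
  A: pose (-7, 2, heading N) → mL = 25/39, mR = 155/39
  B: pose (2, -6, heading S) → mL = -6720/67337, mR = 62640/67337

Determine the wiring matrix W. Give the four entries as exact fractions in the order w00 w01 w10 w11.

obs A: pose=(-7,2,N) → sL=30/13, sR=5/3, mL=25/39, mR=155/39
obs B: pose=(2,-6,S) → sL=120/289, sR=120/233, mL=-6720/67337, mR=62640/67337
sensor matrix S = [[30/13, 5/3], [120/289, 120/233]]; det S = 434600/875381
solve [mL_A; mL_B] = S·[w00; w01] and [mR_A; mR_B] = S·[w10; w11]:
  w00 = 1, w01 = -1, w10 = 1, w11 = 1

1 -1 1 1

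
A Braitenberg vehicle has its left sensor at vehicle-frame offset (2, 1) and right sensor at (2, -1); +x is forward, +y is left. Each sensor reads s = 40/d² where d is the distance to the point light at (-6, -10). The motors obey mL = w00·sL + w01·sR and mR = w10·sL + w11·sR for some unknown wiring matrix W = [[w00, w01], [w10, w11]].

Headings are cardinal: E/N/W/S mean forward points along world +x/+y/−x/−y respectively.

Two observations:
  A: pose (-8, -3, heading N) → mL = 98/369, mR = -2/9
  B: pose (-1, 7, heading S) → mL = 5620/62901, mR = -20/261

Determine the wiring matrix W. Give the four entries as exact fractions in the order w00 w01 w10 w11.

-1/2 1 -1/2 0

obs A: pose=(-8,-3,N) → sL=4/9, sR=20/41, mL=98/369, mR=-2/9
obs B: pose=(-1,7,S) → sL=40/261, sR=40/241, mL=5620/62901, mR=-20/261
sensor matrix S = [[4/9, 20/41], [40/261, 40/241]]; det S = -2560/2578941
solve [mL_A; mL_B] = S·[w00; w01] and [mR_A; mR_B] = S·[w10; w11]:
  w00 = -1/2, w01 = 1, w10 = -1/2, w11 = 0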